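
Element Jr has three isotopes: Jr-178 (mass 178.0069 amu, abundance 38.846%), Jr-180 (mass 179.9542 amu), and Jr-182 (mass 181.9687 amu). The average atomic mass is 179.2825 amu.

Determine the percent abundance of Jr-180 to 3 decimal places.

56.947%

Let x and y be the fractions of Jr-180 and Jr-182. Then x + y = 1 − 0.38846 = 0.61154 and 179.9542x + 181.9687y = 179.2825 − 0.38846×178.0069 = 110.133939626.
Substituting: 179.9542x + 181.9687(0.61154 − x) = 110.133939626
(179.9542 − 181.9687)x = -1.147199172  ⇒  x = 0.56947, y = 0.04207
Jr-180: 56.947%, Jr-182: 4.207%.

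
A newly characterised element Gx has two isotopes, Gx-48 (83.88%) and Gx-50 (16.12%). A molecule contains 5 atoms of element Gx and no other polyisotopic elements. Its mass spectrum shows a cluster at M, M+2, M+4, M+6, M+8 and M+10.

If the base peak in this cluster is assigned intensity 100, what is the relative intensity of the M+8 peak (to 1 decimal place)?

Binomial terms of (0.8388 + 0.1612)^5: M 0.4152, M+2 0.3990, M+4 0.1534, M+6 0.0295, M+8 0.0028, M+10 0.0001 → M is the base peak.
P(M) = C(5,0) × 0.8388^5 × 0.1612^0 = 1 × 0.41523324 × 1.0000 = 0.415233 (base)
P(M+8) = C(5,4) × 0.8388^1 × 0.1612^4 = 5 × 0.8388 × 0.00067524 = 0.002832
Relative intensity = 0.002832 / 0.415233 × 100 = 0.7

0.7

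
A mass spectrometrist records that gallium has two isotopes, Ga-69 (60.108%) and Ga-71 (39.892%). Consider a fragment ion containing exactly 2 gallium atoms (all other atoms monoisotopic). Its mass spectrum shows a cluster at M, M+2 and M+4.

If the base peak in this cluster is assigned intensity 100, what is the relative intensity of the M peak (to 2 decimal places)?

75.34

Binomial terms of (0.60108 + 0.39892)^2: M 0.3613, M+2 0.4796, M+4 0.1591 → M+2 is the base peak.
P(M+2) = C(2,1) × 0.60108^1 × 0.39892^1 = 2 × 0.60108 × 0.39892 = 0.479566 (base)
P(M) = C(2,0) × 0.60108^2 × 0.39892^0 = 1 × 0.36129717 × 1.0000 = 0.361297
Relative intensity = 0.361297 / 0.479566 × 100 = 75.34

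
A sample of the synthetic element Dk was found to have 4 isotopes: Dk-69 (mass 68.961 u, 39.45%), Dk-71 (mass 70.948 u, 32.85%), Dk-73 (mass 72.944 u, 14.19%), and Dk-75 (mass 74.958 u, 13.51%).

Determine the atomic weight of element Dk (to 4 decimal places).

70.9891 u

The abundance-weighted mean is 0.3945 × 68.961 + 0.3285 × 70.948 + 0.1419 × 72.944 + 0.1351 × 74.958
= 27.20511 + 23.30642 + 10.35075 + 10.12683 = 70.98911 u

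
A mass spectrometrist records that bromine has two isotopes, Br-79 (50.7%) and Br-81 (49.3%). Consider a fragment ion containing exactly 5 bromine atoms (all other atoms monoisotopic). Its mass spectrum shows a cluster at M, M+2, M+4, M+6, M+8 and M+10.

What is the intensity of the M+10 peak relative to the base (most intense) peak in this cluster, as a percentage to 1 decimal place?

(0.507 + 0.493)^5 gives M 0.0335, M+2 0.1629, M+4 0.3168, M+6 0.3080, M+8 0.1497, M+10 0.0291; the largest is M+4.
P(M+4) = C(5,2) × 0.507^3 × 0.493^2 = 10 × 0.13032384 × 0.243049 = 0.316751 (base)
P(M+10) = C(5,5) × 0.507^0 × 0.493^5 = 1 × 1.0000 × 0.0291229 = 0.029123
Relative intensity = 0.029123 / 0.316751 × 100 = 9.2

9.2%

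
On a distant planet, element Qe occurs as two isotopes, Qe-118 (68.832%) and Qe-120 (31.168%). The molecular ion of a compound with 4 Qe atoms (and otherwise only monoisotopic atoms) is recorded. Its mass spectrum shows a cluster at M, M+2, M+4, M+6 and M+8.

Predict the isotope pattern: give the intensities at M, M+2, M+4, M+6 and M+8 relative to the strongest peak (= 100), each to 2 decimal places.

Each Qe atom is independently Qe-118 (p = 0.68832) or Qe-120 (q = 0.31168); the cluster is the binomial expansion (p + q)^4.
P(M) = 0.68832^4 = 0.224472
P(M+2) = 4 × 0.68832^3 × 0.31168^1 = 0.406574
P(M+4) = 6 × 0.68832^2 × 0.31168^2 = 0.276153
P(M+6) = 4 × 0.68832^1 × 0.31168^3 = 0.083364
P(M+8) = 0.31168^4 = 0.009437
The M+2 peak is largest (0.406574); scaling to 100 gives 55.21 : 100.00 : 67.92 : 20.50 : 2.32.

55.21 : 100.00 : 67.92 : 20.50 : 2.32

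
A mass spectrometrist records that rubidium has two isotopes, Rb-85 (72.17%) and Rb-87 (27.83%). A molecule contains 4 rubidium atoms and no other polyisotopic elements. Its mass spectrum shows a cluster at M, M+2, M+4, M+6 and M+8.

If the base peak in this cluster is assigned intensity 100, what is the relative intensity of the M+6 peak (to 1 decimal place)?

(0.7217 + 0.2783)^4 gives M 0.2713, M+2 0.4184, M+4 0.2420, M+6 0.0622, M+8 0.0060; the largest is M+2.
P(M+2) = C(4,1) × 0.7217^3 × 0.2783^1 = 4 × 0.37589809 × 0.2783 = 0.418450 (base)
P(M+6) = C(4,3) × 0.7217^1 × 0.2783^3 = 4 × 0.7217 × 0.02155458 = 0.062224
Relative intensity = 0.062224 / 0.418450 × 100 = 14.9

14.9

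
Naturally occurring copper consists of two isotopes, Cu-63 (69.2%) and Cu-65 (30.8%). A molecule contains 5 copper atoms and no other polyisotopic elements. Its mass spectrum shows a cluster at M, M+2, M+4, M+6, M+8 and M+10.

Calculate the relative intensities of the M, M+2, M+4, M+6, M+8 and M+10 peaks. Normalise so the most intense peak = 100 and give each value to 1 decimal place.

44.9 : 100.0 : 89.0 : 39.6 : 8.8 : 0.8

Each Cu atom is independently Cu-63 (p = 0.692) or Cu-65 (q = 0.308); the cluster is the binomial expansion (p + q)^5.
P(M) = 0.692^5 = 0.158683
P(M+2) = 5 × 0.692^4 × 0.308^1 = 0.353139
P(M+4) = 10 × 0.692^3 × 0.308^2 = 0.314355
P(M+6) = 10 × 0.692^2 × 0.308^3 = 0.139915
P(M+8) = 5 × 0.692^1 × 0.308^4 = 0.031137
P(M+10) = 0.308^5 = 0.002772
The M+2 peak is largest (0.353139); scaling to 100 gives 44.9 : 100.0 : 89.0 : 39.6 : 8.8 : 0.8.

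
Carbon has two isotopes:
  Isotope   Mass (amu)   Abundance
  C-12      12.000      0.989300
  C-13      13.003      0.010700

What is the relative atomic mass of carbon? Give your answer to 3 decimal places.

12.011 amu

The abundance-weighted mean is 0.989300 × 12.000 + 0.010700 × 13.003
= 11.8716 + 0.1391 = 12.0107 amu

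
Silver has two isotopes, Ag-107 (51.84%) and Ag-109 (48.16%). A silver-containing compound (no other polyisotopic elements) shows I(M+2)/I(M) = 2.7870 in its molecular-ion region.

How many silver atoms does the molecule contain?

For n independent Ag atoms, I(M+2)/I(M) = n · (abundance Ag-109) / (abundance Ag-107) = n · 0.4816/0.5184.
n = 2.7870 × 0.5184/0.4816 = 3.00 ≈ 3

3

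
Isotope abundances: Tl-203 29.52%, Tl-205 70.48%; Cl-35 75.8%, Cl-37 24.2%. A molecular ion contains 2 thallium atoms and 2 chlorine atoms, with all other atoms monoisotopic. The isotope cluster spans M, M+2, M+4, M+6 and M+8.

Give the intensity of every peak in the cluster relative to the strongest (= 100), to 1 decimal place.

11.3 : 61.2 : 100.0 : 46.6 : 6.6

Thallium pattern (n=2): 0.08714304 : 0.41611392 : 0.49674304
Chlorine pattern (n=2): 0.574564 : 0.366872 : 0.058564
Convolve the two distributions (both contribute in 2-u steps):
  M: 0.08714304×0.574564 = 0.050069
  M+2: 0.08714304×0.366872 + 0.41611392×0.574564 = 0.271054
  M+4: 0.08714304×0.058564 + 0.41611392×0.366872 + 0.49674304×0.574564 = 0.443175
  M+6: 0.41611392×0.058564 + 0.49674304×0.366872 = 0.206610
  M+8: 0.49674304×0.058564 = 0.029091
Scale to base peak (0.443175) = 100: 11.3 : 61.2 : 100.0 : 46.6 : 6.6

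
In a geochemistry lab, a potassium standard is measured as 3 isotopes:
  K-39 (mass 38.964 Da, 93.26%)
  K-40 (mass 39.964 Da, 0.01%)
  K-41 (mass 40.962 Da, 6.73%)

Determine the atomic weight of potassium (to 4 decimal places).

The abundance-weighted mean is 0.9326 × 38.964 + 0.0001 × 39.964 + 0.0673 × 40.962
= 36.33783 + 0.00400 + 2.75674 = 39.09857 Da

39.0986 Da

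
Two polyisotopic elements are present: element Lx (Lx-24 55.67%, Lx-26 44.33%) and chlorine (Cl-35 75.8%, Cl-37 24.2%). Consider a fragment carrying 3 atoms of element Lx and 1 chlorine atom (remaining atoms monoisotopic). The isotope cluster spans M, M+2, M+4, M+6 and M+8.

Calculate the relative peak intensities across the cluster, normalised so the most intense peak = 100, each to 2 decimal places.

Element Lx pattern (n=3): 0.17252962 : 0.41215581 : 0.32819952 : 0.08711505
Chlorine pattern (n=1): 0.7580 : 0.2420
Convolve the two distributions (both contribute in 2-u steps):
  M: 0.17252962×0.7580 = 0.130777
  M+2: 0.17252962×0.2420 + 0.41215581×0.7580 = 0.354166
  M+4: 0.41215581×0.2420 + 0.32819952×0.7580 = 0.348517
  M+6: 0.32819952×0.2420 + 0.08711505×0.7580 = 0.145457
  M+8: 0.08711505×0.2420 = 0.021082
Scale to base peak (0.354166) = 100: 36.93 : 100.00 : 98.40 : 41.07 : 5.95

36.93 : 100.00 : 98.40 : 41.07 : 5.95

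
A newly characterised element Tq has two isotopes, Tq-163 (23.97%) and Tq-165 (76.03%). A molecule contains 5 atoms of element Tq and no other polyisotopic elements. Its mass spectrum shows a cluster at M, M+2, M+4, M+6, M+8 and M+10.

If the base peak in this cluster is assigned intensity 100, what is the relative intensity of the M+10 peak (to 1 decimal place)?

63.4

Binomial terms of (0.2397 + 0.7603)^5: M 0.0008, M+2 0.0125, M+4 0.0796, M+6 0.2525, M+8 0.4005, M+10 0.2541 → M+8 is the base peak.
P(M+8) = C(5,4) × 0.2397^1 × 0.7603^4 = 5 × 0.2397 × 0.33414884 = 0.400477 (base)
P(M+10) = C(5,5) × 0.2397^0 × 0.7603^5 = 1 × 1.0000 × 0.25405337 = 0.254053
Relative intensity = 0.254053 / 0.400477 × 100 = 63.4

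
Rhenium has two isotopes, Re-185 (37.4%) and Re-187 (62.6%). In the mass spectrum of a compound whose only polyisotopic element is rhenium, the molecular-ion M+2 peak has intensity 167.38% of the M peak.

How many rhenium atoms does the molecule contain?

1

For n independent Re atoms, I(M+2)/I(M) = n · (abundance Re-187) / (abundance Re-185) = n · 0.626/0.374.
n = 1.6738 × 0.374/0.626 = 1.00 ≈ 1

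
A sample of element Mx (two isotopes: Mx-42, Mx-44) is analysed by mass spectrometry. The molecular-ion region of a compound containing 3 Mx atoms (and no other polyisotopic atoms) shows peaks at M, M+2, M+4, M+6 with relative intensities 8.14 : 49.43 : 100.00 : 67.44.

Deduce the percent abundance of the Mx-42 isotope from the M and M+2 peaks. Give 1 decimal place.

Write p for the Mx-42 fraction. I(M+2)/I(M) = [C(3,1)·p^2·(1−p)] / p^3 = 3·(1−p)/p = 49.43/8.14 = 6.0725
(1−p)/p = 6.0725/3 = 2.0242  ⇒  p = 1/(1 + 2.0242) = 0.3307
Mx-42: 33.1%, Mx-44: 66.9%.

33.1%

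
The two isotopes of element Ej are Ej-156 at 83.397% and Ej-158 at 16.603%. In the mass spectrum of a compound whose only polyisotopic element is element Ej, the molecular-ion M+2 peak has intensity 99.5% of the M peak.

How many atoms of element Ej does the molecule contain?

5

With n Ej atoms, P(M+2)/P(M) = C(n,1)·p^(n−1)q / p^n = n·q/p = n · 0.16603/0.83397.
n = 0.995 × 0.83397/0.16603 = 5.00 ≈ 5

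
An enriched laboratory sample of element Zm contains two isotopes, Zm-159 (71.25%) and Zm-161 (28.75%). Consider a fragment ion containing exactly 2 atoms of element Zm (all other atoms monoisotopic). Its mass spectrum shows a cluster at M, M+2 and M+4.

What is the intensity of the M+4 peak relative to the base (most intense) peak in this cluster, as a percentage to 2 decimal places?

Term probabilities: M 0.5077, M+2 0.4097, M+4 0.0827. Base peak = M.
P(M) = C(2,0) × 0.7125^2 × 0.2875^0 = 1 × 0.50765625 × 1.0000 = 0.507656 (base)
P(M+4) = C(2,2) × 0.7125^0 × 0.2875^2 = 1 × 1.0000 × 0.08265625 = 0.082656
Relative intensity = 0.082656 / 0.507656 × 100 = 16.28

16.28%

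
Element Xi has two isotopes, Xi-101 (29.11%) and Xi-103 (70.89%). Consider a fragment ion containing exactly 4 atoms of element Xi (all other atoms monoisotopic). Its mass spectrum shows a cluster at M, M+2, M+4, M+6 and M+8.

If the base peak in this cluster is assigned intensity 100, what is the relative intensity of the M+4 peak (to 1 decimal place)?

61.6

Binomial terms of (0.2911 + 0.7089)^4: M 0.0072, M+2 0.0699, M+4 0.2555, M+6 0.4148, M+8 0.2525 → M+6 is the base peak.
P(M+6) = C(4,3) × 0.2911^1 × 0.7089^3 = 4 × 0.2911 × 0.35625005 = 0.414818 (base)
P(M+4) = C(4,2) × 0.2911^2 × 0.7089^2 = 6 × 0.08473921 × 0.50253921 = 0.255509
Relative intensity = 0.255509 / 0.414818 × 100 = 61.6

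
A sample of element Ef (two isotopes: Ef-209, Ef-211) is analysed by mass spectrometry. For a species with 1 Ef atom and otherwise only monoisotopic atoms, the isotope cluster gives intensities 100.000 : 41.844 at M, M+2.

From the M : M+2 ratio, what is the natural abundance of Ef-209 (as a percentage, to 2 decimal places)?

If p is the fraction of Ef that is Ef-209, then I(M+2)/I(M) = [C(1,1)·p^0·(1−p)] / p^1 = 1·(1−p)/p = 41.844/100.000 = 0.4184
(1−p)/p = 0.4184/1 = 0.4184  ⇒  p = 1/(1 + 0.4184) = 0.7050
Ef-209: 70.50%, Ef-211: 29.50%.

70.50%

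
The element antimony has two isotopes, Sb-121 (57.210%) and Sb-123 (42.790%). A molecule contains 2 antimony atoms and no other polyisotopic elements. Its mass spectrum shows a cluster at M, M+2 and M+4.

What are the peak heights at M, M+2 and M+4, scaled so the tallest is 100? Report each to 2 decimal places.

The 2 Sb atoms are independent, so intensities follow the terms of (0.57210 + 0.42790)^2.
P(M) = 0.57210^2 = 0.327298
P(M+2) = 2 × 0.57210^1 × 0.42790^1 = 0.489603
P(M+4) = 0.42790^2 = 0.183098
The M+2 peak is largest (0.489603); scaling to 100 gives 66.85 : 100.00 : 37.40.

66.85 : 100.00 : 37.40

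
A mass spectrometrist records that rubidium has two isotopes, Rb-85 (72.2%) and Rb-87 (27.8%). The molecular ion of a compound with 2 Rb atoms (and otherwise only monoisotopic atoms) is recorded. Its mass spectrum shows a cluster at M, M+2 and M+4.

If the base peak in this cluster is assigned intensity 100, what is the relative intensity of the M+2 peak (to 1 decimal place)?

Term probabilities: M 0.5213, M+2 0.4014, M+4 0.0773. Base peak = M.
P(M) = C(2,0) × 0.722^2 × 0.278^0 = 1 × 0.521284 × 1.0000 = 0.521284 (base)
P(M+2) = C(2,1) × 0.722^1 × 0.278^1 = 2 × 0.7220 × 0.2780 = 0.401432
Relative intensity = 0.401432 / 0.521284 × 100 = 77.0

77.0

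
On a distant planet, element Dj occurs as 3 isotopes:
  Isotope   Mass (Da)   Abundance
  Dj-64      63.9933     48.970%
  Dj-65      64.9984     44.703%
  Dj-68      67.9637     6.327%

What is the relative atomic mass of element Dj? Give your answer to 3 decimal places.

Weight each isotope mass by its fractional abundance: 0.48970 × 63.9933 + 0.44703 × 64.9984 + 0.06327 × 67.9637
= 31.33752 + 29.05623 + 4.30006 = 64.69381 Da

64.694 Da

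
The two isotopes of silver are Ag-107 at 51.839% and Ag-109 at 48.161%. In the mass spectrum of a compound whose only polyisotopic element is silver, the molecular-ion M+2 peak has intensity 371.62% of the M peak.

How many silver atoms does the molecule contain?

The M+2/M ratio from n Ag atoms is n · q/p = n · 0.48161/0.51839.
n = 3.7162 × 0.51839/0.48161 = 4.00 ≈ 4

4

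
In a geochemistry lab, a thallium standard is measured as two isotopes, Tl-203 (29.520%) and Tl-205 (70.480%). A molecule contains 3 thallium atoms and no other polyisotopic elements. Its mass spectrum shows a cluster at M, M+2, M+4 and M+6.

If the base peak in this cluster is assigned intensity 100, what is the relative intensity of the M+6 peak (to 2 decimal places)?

Binomial terms of (0.29520 + 0.70480)^3: M 0.0257, M+2 0.1843, M+4 0.4399, M+6 0.3501 → M+4 is the base peak.
P(M+4) = C(3,2) × 0.29520^1 × 0.70480^2 = 3 × 0.2952 × 0.49674304 = 0.439916 (base)
P(M+6) = C(3,3) × 0.29520^0 × 0.70480^3 = 1 × 1.0000 × 0.35010449 = 0.350104
Relative intensity = 0.350104 / 0.439916 × 100 = 79.58

79.58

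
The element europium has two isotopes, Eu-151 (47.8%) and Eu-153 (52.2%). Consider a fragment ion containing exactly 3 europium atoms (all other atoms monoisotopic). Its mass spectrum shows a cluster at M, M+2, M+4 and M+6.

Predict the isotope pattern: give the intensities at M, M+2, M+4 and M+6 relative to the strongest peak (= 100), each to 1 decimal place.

28.0 : 91.6 : 100.0 : 36.4

Each Eu atom is independently Eu-151 (p = 0.478) or Eu-153 (q = 0.522); the cluster is the binomial expansion (p + q)^3.
P(M) = 0.478^3 = 0.109215
P(M+2) = 3 × 0.478^2 × 0.522^1 = 0.357806
P(M+4) = 3 × 0.478^1 × 0.522^2 = 0.390742
P(M+6) = 0.522^3 = 0.142237
The M+4 peak is largest (0.390742); scaling to 100 gives 28.0 : 91.6 : 100.0 : 36.4.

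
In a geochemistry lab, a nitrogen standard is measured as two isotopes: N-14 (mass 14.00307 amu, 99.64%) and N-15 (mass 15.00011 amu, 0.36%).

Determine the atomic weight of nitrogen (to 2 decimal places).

14.01 amu

Weight each isotope mass by its fractional abundance: 0.9964 × 14.00307 + 0.0036 × 15.00011
= 13.952659 + 0.054000 = 14.006659 amu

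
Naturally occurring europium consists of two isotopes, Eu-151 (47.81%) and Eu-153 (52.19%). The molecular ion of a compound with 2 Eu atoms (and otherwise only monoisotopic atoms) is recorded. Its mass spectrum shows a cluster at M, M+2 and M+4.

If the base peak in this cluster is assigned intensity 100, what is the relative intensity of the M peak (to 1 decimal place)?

Term probabilities: M 0.2286, M+2 0.4990, M+4 0.2724. Base peak = M+2.
P(M+2) = C(2,1) × 0.4781^1 × 0.5219^1 = 2 × 0.4781 × 0.5219 = 0.499041 (base)
P(M) = C(2,0) × 0.4781^2 × 0.5219^0 = 1 × 0.22857961 × 1.0000 = 0.228580
Relative intensity = 0.228580 / 0.499041 × 100 = 45.8

45.8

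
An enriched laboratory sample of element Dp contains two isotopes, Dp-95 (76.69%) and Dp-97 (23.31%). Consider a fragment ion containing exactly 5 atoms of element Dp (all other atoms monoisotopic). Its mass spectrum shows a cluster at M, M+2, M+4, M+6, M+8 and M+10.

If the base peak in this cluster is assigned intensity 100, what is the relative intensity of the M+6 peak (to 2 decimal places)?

18.48

(0.7669 + 0.2331)^5 gives M 0.2653, M+2 0.4032, M+4 0.2451, M+6 0.0745, M+8 0.0113, M+10 0.0007; the largest is M+2.
P(M+2) = C(5,1) × 0.7669^4 × 0.2331^1 = 5 × 0.3459035 × 0.2331 = 0.403151 (base)
P(M+6) = C(5,3) × 0.7669^2 × 0.2331^3 = 10 × 0.58813561 × 0.01266563 = 0.074491
Relative intensity = 0.074491 / 0.403151 × 100 = 18.48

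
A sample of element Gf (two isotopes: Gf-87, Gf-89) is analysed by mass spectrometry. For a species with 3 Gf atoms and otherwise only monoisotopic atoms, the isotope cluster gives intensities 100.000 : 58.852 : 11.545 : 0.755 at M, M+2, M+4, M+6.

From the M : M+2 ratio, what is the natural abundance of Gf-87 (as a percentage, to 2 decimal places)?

Let p = fractional abundance of Gf-87. I(M+2)/I(M) = [C(3,1)·p^2·(1−p)] / p^3 = 3·(1−p)/p = 58.852/100.000 = 0.5885
(1−p)/p = 0.5885/3 = 0.1962  ⇒  p = 1/(1 + 0.1962) = 0.8360
Gf-87: 83.60%, Gf-89: 16.40%.

83.60%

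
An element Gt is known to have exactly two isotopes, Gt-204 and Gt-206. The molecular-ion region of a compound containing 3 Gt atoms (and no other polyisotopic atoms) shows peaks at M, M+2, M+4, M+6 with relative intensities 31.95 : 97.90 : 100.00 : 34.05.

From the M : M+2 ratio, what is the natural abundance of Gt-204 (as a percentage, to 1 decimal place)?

49.5%

If p is the fraction of Gt that is Gt-204, then I(M+2)/I(M) = [C(3,1)·p^2·(1−p)] / p^3 = 3·(1−p)/p = 97.90/31.95 = 3.0642
(1−p)/p = 3.0642/3 = 1.0214  ⇒  p = 1/(1 + 1.0214) = 0.4947
Gt-204: 49.5%, Gt-206: 50.5%.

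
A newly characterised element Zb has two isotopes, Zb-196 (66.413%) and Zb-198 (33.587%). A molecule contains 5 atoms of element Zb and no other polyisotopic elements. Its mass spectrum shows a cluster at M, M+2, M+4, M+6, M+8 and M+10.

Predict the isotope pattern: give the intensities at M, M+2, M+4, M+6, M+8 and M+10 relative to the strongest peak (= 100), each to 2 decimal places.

Each Zb atom is independently Zb-196 (p = 0.66413) or Zb-198 (q = 0.33587); the cluster is the binomial expansion (p + q)^5.
P(M) = 0.66413^5 = 0.129201
P(M+2) = 5 × 0.66413^4 × 0.33587^1 = 0.326703
P(M+4) = 10 × 0.66413^3 × 0.33587^2 = 0.330447
P(M+6) = 10 × 0.66413^2 × 0.33587^3 = 0.167117
P(M+8) = 5 × 0.66413^1 × 0.33587^4 = 0.042258
P(M+10) = 0.33587^5 = 0.004274
The M+4 peak is largest (0.330447); scaling to 100 gives 39.10 : 98.87 : 100.00 : 50.57 : 12.79 : 1.29.

39.10 : 98.87 : 100.00 : 50.57 : 12.79 : 1.29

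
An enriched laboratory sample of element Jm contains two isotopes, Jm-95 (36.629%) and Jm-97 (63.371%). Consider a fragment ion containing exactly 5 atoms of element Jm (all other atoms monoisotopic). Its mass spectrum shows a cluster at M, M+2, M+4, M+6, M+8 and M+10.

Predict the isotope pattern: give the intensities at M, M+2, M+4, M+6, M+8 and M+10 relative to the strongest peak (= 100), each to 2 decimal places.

1.93 : 16.70 : 57.80 : 100.00 : 86.50 : 29.93

Each Jm atom is independently Jm-95 (p = 0.36629) or Jm-97 (q = 0.63371); the cluster is the binomial expansion (p + q)^5.
P(M) = 0.36629^5 = 0.006594
P(M+2) = 5 × 0.36629^4 × 0.63371^1 = 0.057038
P(M+4) = 10 × 0.36629^3 × 0.63371^2 = 0.197359
P(M+6) = 10 × 0.36629^2 × 0.63371^3 = 0.341446
P(M+8) = 5 × 0.36629^1 × 0.63371^4 = 0.295364
P(M+10) = 0.63371^5 = 0.102200
The M+6 peak is largest (0.341446); scaling to 100 gives 1.93 : 16.70 : 57.80 : 100.00 : 86.50 : 29.93.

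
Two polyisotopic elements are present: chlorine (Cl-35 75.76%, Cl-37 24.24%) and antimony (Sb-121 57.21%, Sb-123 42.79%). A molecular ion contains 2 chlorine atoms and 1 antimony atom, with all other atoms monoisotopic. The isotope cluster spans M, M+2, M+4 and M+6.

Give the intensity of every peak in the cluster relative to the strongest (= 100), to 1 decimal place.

Chlorine pattern (n=2): 0.57395776 : 0.36728448 : 0.05875776
Antimony pattern (n=1): 0.5721 : 0.4279
Convolve the two distributions (both contribute in 2-u steps):
  M: 0.57395776×0.5721 = 0.328361
  M+2: 0.57395776×0.4279 + 0.36728448×0.5721 = 0.455720
  M+4: 0.36728448×0.4279 + 0.05875776×0.5721 = 0.190776
  M+6: 0.05875776×0.4279 = 0.025142
Scale to base peak (0.455720) = 100: 72.1 : 100.0 : 41.9 : 5.5

72.1 : 100.0 : 41.9 : 5.5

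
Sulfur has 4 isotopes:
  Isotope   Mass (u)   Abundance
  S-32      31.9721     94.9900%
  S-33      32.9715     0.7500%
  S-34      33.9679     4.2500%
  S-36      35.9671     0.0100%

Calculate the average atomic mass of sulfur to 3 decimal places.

32.065 u

Ar = Σ fᵢ·mᵢ = 0.949900 × 31.9721 + 0.007500 × 32.9715 + 0.042500 × 33.9679 + 0.000100 × 35.9671
= 30.37030 + 0.24729 + 1.44364 + 0.00360 = 32.06483 u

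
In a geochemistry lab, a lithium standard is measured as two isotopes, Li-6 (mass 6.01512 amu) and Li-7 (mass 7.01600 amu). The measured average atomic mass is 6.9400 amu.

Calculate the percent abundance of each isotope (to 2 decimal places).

With x = fraction of Li-6 (so Li-7 is 1 − x):
6.01512·x + 7.01600·(1 − x) = 6.9400
(6.01512 − 7.01600)·x = 6.9400 − 7.01600
x = -0.07600 / -1.00088 = 0.07593 → 7.59% Li-6, 92.41% Li-7.

Li-6: 7.59%, Li-7: 92.41%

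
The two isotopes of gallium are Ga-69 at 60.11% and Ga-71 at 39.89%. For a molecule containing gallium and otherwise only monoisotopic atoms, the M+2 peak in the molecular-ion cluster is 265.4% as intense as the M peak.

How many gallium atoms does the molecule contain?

4

The M+2/M ratio from n Ga atoms is n · q/p = n · 0.3989/0.6011.
n = 2.654 × 0.6011/0.3989 = 4.00 ≈ 4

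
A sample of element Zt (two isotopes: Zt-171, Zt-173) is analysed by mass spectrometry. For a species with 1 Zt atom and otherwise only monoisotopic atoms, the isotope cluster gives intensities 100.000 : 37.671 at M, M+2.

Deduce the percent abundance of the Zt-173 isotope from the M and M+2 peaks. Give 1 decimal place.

Let p = fractional abundance of Zt-171. I(M+2)/I(M) = [C(1,1)·p^0·(1−p)] / p^1 = 1·(1−p)/p = 37.671/100.000 = 0.3767
(1−p)/p = 0.3767/1 = 0.3767  ⇒  p = 1/(1 + 0.3767) = 0.7264
Zt-171: 72.6%, Zt-173: 27.4%.

27.4%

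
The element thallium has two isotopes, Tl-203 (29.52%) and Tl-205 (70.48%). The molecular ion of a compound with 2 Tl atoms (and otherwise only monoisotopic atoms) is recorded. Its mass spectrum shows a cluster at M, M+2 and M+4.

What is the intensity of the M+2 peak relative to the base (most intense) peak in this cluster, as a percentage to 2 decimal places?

83.77%

Term probabilities: M 0.0871, M+2 0.4161, M+4 0.4967. Base peak = M+4.
P(M+4) = C(2,2) × 0.2952^0 × 0.7048^2 = 1 × 1.0000 × 0.49674304 = 0.496743 (base)
P(M+2) = C(2,1) × 0.2952^1 × 0.7048^1 = 2 × 0.2952 × 0.7048 = 0.416114
Relative intensity = 0.416114 / 0.496743 × 100 = 83.77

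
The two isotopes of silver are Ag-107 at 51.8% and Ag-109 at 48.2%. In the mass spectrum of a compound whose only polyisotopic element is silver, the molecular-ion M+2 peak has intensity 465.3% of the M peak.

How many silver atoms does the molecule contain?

5

With n Ag atoms, P(M+2)/P(M) = C(n,1)·p^(n−1)q / p^n = n·q/p = n · 0.482/0.518.
n = 4.653 × 0.518/0.482 = 5.00 ≈ 5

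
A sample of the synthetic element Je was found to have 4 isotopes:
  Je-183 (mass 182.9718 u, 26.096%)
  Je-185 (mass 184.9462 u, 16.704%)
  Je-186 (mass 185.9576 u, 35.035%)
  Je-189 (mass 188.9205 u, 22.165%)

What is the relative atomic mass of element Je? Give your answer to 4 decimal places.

Ar = Σ fᵢ·mᵢ = 0.26096 × 182.9718 + 0.16704 × 184.9462 + 0.35035 × 185.9576 + 0.22165 × 188.9205
= 47.74832 + 30.89341 + 65.15025 + 41.87423 = 185.66621 u

185.6662 u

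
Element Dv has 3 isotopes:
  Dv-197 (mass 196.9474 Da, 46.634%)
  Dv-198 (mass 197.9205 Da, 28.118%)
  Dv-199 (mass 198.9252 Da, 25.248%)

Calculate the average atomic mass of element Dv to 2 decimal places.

197.72 Da

Average mass = Σ (abundance × isotope mass) = 0.46634 × 196.9474 + 0.28118 × 197.9205 + 0.25248 × 198.9252
= 91.84445 + 55.65129 + 50.22463 = 197.72037 Da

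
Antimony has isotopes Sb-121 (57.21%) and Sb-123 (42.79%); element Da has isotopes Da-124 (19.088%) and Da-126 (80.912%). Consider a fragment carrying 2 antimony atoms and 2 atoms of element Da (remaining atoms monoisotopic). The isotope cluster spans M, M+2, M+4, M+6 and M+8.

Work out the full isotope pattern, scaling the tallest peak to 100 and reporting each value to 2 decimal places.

Antimony pattern (n=2): 0.32729841 : 0.48960318 : 0.18309841
Element Da pattern (n=2): 0.03643517 : 0.30888965 : 0.65467517
Convolve the two distributions (both contribute in 2-u steps):
  M: 0.32729841×0.03643517 = 0.011925
  M+2: 0.32729841×0.30888965 + 0.48960318×0.03643517 = 0.118938
  M+4: 0.32729841×0.65467517 + 0.48960318×0.30888965 + 0.18309841×0.03643517 = 0.372179
  M+6: 0.48960318×0.65467517 + 0.18309841×0.30888965 = 0.377088
  M+8: 0.18309841×0.65467517 = 0.119870
Scale to base peak (0.377088) = 100: 3.16 : 31.54 : 98.70 : 100.00 : 31.79

3.16 : 31.54 : 98.70 : 100.00 : 31.79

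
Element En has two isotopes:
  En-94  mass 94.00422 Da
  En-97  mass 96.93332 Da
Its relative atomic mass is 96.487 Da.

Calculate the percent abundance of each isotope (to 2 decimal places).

Let x be the fractional abundance of En-94; then En-97 has abundance 1 − x.
94.00422·x + 96.93332·(1 − x) = 96.487
(94.00422 − 96.93332)·x = 96.487 − 96.93332
x = -0.44632 / -2.92910 = 0.15237 → 15.24% En-94, 84.76% En-97.

En-94: 15.24%, En-97: 84.76%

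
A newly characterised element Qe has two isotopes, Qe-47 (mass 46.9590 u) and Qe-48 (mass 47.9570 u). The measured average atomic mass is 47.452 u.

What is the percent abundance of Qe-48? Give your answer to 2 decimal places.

49.40%

With x = fraction of Qe-47 (so Qe-48 is 1 − x):
46.9590·x + 47.9570·(1 − x) = 47.452
(46.9590 − 47.9570)·x = 47.452 − 47.9570
x = -0.5050 / -0.9980 = 0.50601 → 50.60% Qe-47, 49.40% Qe-48.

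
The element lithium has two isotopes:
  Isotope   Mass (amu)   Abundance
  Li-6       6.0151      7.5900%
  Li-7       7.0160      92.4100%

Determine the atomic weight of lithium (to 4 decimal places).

Weight each isotope mass by its fractional abundance: 0.075900 × 6.0151 + 0.924100 × 7.0160
= 0.45655 + 6.48349 = 6.94004 amu

6.9400 amu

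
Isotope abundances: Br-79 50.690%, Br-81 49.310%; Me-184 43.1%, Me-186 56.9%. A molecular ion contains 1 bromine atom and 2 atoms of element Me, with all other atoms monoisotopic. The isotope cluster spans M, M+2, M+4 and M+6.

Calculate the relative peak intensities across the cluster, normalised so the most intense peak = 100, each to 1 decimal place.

Bromine pattern (n=1): 0.5069 : 0.4931
Element Me pattern (n=2): 0.185761 : 0.490478 : 0.323761
Convolve the two distributions (both contribute in 2-u steps):
  M: 0.5069×0.185761 = 0.094162
  M+2: 0.5069×0.490478 + 0.4931×0.185761 = 0.340222
  M+4: 0.5069×0.323761 + 0.4931×0.490478 = 0.405969
  M+6: 0.4931×0.323761 = 0.159647
Scale to base peak (0.405969) = 100: 23.2 : 83.8 : 100.0 : 39.3

23.2 : 83.8 : 100.0 : 39.3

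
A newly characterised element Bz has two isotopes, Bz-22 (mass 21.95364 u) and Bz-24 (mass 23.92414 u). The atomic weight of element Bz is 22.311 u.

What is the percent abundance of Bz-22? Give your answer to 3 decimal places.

Let x be the fractional abundance of Bz-22; then Bz-24 has abundance 1 − x.
21.95364·x + 23.92414·(1 − x) = 22.311
(21.95364 − 23.92414)·x = 22.311 − 23.92414
x = -1.61314 / -1.97050 = 0.81865 → 81.865% Bz-22, 18.135% Bz-24.

81.865%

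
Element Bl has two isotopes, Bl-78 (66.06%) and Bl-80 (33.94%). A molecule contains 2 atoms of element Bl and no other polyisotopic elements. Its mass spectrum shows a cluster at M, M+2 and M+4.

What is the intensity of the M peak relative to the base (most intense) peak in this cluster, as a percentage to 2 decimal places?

97.32%

(0.6606 + 0.3394)^2 gives M 0.4364, M+2 0.4484, M+4 0.1152; the largest is M+2.
P(M+2) = C(2,1) × 0.6606^1 × 0.3394^1 = 2 × 0.6606 × 0.3394 = 0.448415 (base)
P(M) = C(2,0) × 0.6606^2 × 0.3394^0 = 1 × 0.43639236 × 1.0000 = 0.436392
Relative intensity = 0.436392 / 0.448415 × 100 = 97.32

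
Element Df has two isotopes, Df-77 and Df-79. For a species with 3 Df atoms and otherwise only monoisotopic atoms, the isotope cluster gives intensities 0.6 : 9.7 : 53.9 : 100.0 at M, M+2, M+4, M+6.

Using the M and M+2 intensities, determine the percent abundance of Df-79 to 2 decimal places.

84.35%

Write p for the Df-77 fraction. I(M+2)/I(M) = [C(3,1)·p^2·(1−p)] / p^3 = 3·(1−p)/p = 9.7/0.6 = 16.1667
(1−p)/p = 16.1667/3 = 5.3889  ⇒  p = 1/(1 + 5.3889) = 0.1565
Df-77: 15.65%, Df-79: 84.35%.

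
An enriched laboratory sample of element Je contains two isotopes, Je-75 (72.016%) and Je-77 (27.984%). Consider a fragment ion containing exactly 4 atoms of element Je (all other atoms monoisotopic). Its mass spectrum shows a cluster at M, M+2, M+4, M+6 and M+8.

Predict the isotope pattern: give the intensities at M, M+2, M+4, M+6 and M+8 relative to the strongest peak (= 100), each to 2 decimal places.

The 4 Je atoms are independent, so intensities follow the terms of (0.72016 + 0.27984)^4.
P(M) = 0.72016^4 = 0.268978
P(M+2) = 4 × 0.72016^3 × 0.27984^1 = 0.418077
P(M+4) = 6 × 0.72016^2 × 0.27984^2 = 0.243685
P(M+6) = 4 × 0.72016^1 × 0.27984^3 = 0.063127
P(M+8) = 0.27984^4 = 0.006133
The M+2 peak is largest (0.418077); scaling to 100 gives 64.34 : 100.00 : 58.29 : 15.10 : 1.47.

64.34 : 100.00 : 58.29 : 15.10 : 1.47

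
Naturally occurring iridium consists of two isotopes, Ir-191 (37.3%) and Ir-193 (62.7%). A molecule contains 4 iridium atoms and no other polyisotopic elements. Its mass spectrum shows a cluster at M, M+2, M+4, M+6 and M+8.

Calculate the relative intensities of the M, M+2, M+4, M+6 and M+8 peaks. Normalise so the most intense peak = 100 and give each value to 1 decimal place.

5.3 : 35.4 : 89.2 : 100.0 : 42.0

Each Ir atom is independently Ir-191 (p = 0.373) or Ir-193 (q = 0.627); the cluster is the binomial expansion (p + q)^4.
P(M) = 0.373^4 = 0.019357
P(M+2) = 4 × 0.373^3 × 0.627^1 = 0.130153
P(M+4) = 6 × 0.373^2 × 0.627^2 = 0.328174
P(M+6) = 4 × 0.373^1 × 0.627^3 = 0.367766
P(M+8) = 0.627^4 = 0.154550
The M+6 peak is largest (0.367766); scaling to 100 gives 5.3 : 35.4 : 89.2 : 100.0 : 42.0.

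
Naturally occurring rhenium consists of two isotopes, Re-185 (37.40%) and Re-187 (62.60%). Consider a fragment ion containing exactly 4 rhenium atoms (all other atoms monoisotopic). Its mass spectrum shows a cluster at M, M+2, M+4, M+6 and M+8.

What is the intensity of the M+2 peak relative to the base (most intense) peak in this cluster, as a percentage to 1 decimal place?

35.7%

(0.3740 + 0.6260)^4 gives M 0.0196, M+2 0.1310, M+4 0.3289, M+6 0.3670, M+8 0.1536; the largest is M+6.
P(M+6) = C(4,3) × 0.3740^1 × 0.6260^3 = 4 × 0.3740 × 0.24531438 = 0.366990 (base)
P(M+2) = C(4,1) × 0.3740^3 × 0.6260^1 = 4 × 0.05231362 × 0.6260 = 0.130993
Relative intensity = 0.130993 / 0.366990 × 100 = 35.7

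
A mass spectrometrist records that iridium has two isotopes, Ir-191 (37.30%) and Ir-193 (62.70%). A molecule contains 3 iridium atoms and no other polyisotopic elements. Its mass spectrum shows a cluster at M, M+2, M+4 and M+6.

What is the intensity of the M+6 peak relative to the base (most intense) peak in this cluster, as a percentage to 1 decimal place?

Term probabilities: M 0.0519, M+2 0.2617, M+4 0.4399, M+6 0.2465. Base peak = M+4.
P(M+4) = C(3,2) × 0.3730^1 × 0.6270^2 = 3 × 0.3730 × 0.393129 = 0.439911 (base)
P(M+6) = C(3,3) × 0.3730^0 × 0.6270^3 = 1 × 1.0000 × 0.24649188 = 0.246492
Relative intensity = 0.246492 / 0.439911 × 100 = 56.0

56.0%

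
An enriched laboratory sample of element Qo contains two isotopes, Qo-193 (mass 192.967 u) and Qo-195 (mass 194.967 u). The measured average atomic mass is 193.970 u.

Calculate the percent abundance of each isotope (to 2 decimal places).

Qo-193: 49.85%, Qo-195: 50.15%

With x = fraction of Qo-193 (so Qo-195 is 1 − x):
192.967·x + 194.967·(1 − x) = 193.970
(192.967 − 194.967)·x = 193.970 − 194.967
x = -0.997 / -2.000 = 0.49850 → 49.85% Qo-193, 50.15% Qo-195.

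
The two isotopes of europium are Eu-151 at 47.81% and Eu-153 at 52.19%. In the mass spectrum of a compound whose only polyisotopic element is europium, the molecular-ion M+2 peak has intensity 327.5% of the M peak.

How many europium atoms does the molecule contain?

With n Eu atoms, P(M+2)/P(M) = C(n,1)·p^(n−1)q / p^n = n·q/p = n · 0.5219/0.4781.
n = 3.275 × 0.4781/0.5219 = 3.00 ≈ 3

3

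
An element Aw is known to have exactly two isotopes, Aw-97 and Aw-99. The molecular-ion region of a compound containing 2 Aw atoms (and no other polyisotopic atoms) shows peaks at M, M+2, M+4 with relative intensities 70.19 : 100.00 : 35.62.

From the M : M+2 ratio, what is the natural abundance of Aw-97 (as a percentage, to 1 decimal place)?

If p is the fraction of Aw that is Aw-97, then I(M+2)/I(M) = [C(2,1)·p^1·(1−p)] / p^2 = 2·(1−p)/p = 100.00/70.19 = 1.4247
(1−p)/p = 1.4247/2 = 0.7124  ⇒  p = 1/(1 + 0.7124) = 0.5840
Aw-97: 58.4%, Aw-99: 41.6%.

58.4%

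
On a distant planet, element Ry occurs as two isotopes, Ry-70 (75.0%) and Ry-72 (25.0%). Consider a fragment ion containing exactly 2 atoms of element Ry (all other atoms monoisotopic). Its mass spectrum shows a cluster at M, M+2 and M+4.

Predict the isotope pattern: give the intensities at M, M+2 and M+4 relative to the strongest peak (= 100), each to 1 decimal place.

100.0 : 66.7 : 11.1

The 2 Ry atoms are independent, so intensities follow the terms of (0.750 + 0.250)^2.
P(M) = 0.750^2 = 0.562500
P(M+2) = 2 × 0.750^1 × 0.250^1 = 0.375000
P(M+4) = 0.250^2 = 0.062500
The M peak is largest (0.562500); scaling to 100 gives 100.0 : 66.7 : 11.1.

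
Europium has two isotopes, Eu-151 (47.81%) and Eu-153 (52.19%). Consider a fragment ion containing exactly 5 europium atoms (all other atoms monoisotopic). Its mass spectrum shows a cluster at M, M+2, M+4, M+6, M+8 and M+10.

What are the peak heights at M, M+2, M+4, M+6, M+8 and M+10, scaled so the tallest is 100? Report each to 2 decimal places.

Each Eu atom is independently Eu-151 (p = 0.4781) or Eu-153 (q = 0.5219); the cluster is the binomial expansion (p + q)^5.
P(M) = 0.4781^5 = 0.024980
P(M+2) = 5 × 0.4781^4 × 0.5219^1 = 0.136343
P(M+4) = 10 × 0.4781^3 × 0.5219^2 = 0.297667
P(M+6) = 10 × 0.4781^2 × 0.5219^3 = 0.324937
P(M+8) = 5 × 0.4781^1 × 0.5219^4 = 0.177353
P(M+10) = 0.5219^5 = 0.038720
The M+6 peak is largest (0.324937); scaling to 100 gives 7.69 : 41.96 : 91.61 : 100.00 : 54.58 : 11.92.

7.69 : 41.96 : 91.61 : 100.00 : 54.58 : 11.92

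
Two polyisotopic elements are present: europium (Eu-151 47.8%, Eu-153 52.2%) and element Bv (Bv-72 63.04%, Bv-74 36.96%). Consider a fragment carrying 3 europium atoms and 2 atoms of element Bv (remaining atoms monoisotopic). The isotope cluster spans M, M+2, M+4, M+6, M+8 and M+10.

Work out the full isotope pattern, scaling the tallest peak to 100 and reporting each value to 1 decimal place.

12.9 : 57.3 : 100.0 : 85.3 : 35.5 : 5.8

Europium pattern (n=3): 0.10921535 : 0.35780594 : 0.39074206 : 0.14223665
Element Bv pattern (n=2): 0.39740416 : 0.46599168 : 0.13660416
Convolve the two distributions (both contribute in 2-u steps):
  M: 0.10921535×0.39740416 = 0.043403
  M+2: 0.10921535×0.46599168 + 0.35780594×0.39740416 = 0.193087
  M+4: 0.10921535×0.13660416 + 0.35780594×0.46599168 + 0.39074206×0.39740416 = 0.336936
  M+6: 0.35780594×0.13660416 + 0.39074206×0.46599168 + 0.14223665×0.39740416 = 0.287486
  M+8: 0.39074206×0.13660416 + 0.14223665×0.46599168 = 0.119658
  M+10: 0.14223665×0.13660416 = 0.019430
Scale to base peak (0.336936) = 100: 12.9 : 57.3 : 100.0 : 85.3 : 35.5 : 5.8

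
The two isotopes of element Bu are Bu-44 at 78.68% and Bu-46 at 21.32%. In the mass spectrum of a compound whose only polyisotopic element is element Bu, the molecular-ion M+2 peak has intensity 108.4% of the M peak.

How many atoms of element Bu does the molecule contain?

For n independent Bu atoms, I(M+2)/I(M) = n · (abundance Bu-46) / (abundance Bu-44) = n · 0.2132/0.7868.
n = 1.084 × 0.7868/0.2132 = 4.00 ≈ 4

4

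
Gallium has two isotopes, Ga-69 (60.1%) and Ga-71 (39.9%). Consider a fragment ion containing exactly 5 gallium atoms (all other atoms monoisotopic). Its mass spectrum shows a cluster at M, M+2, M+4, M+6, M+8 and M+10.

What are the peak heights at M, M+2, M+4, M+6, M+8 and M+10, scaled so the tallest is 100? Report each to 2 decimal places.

22.69 : 75.31 : 100.00 : 66.39 : 22.04 : 2.93

The 5 Ga atoms are independent, so intensities follow the terms of (0.601 + 0.399)^5.
P(M) = 0.601^5 = 0.078410
P(M+2) = 5 × 0.601^4 × 0.399^1 = 0.260280
P(M+4) = 10 × 0.601^3 × 0.399^2 = 0.345596
P(M+6) = 10 × 0.601^2 × 0.399^3 = 0.229439
P(M+8) = 5 × 0.601^1 × 0.399^4 = 0.076162
P(M+10) = 0.399^5 = 0.010113
The M+4 peak is largest (0.345596); scaling to 100 gives 22.69 : 75.31 : 100.00 : 66.39 : 22.04 : 2.93.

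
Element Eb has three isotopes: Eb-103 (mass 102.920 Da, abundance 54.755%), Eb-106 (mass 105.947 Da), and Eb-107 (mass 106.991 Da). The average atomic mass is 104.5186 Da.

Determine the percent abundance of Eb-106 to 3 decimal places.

Let x and y be the fractions of Eb-106 and Eb-107. Then x + y = 1 − 0.54755 = 0.45245 and 105.947x + 106.991y = 104.5186 − 0.54755×102.920 = 48.164754.
Substituting: 105.947x + 106.991(0.45245 − x) = 48.164754
(105.947 − 106.991)x = -0.24332395  ⇒  x = 0.23307, y = 0.21938
Eb-106: 23.307%, Eb-107: 21.938%.

23.307%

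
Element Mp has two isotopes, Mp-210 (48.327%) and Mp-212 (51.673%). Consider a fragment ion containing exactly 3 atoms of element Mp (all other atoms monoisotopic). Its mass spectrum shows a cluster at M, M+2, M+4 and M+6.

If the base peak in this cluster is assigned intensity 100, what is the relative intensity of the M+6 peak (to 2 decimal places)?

(0.48327 + 0.51673)^3 gives M 0.1129, M+2 0.3620, M+4 0.3871, M+6 0.1380; the largest is M+4.
P(M+4) = C(3,2) × 0.48327^1 × 0.51673^2 = 3 × 0.48327 × 0.26700989 = 0.387114 (base)
P(M+6) = C(3,3) × 0.48327^0 × 0.51673^3 = 1 × 1.0000 × 0.13797202 = 0.137972
Relative intensity = 0.137972 / 0.387114 × 100 = 35.64

35.64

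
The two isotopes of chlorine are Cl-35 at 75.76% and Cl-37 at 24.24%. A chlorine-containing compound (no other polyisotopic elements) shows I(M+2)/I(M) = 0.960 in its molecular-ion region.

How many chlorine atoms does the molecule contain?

With n Cl atoms, P(M+2)/P(M) = C(n,1)·p^(n−1)q / p^n = n·q/p = n · 0.2424/0.7576.
n = 0.960 × 0.7576/0.2424 = 3.00 ≈ 3

3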